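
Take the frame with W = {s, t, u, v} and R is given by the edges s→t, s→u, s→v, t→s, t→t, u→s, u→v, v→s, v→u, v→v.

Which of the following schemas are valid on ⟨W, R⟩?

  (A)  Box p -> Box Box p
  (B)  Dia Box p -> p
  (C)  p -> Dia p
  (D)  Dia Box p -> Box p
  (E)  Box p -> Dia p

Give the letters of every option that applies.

B, E

R is not reflexive: not s R s.
R is symmetric: every R-edge is matched by its reverse.
R is not transitive: s R t and t R s but not s R s.
R is not euclidean: s R t and s R u but not t R u.
R is serial: every world has an R-successor.
(A) axiom 4: valid iff R is transitive. R is not transitive — not valid.
(B) Dia Box p -> p is the dual of axiom B; it is valid on a frame exactly when R is symmetric. R is symmetric, so valid.
(C) the dual of axiom T: valid iff R is reflexive. R is not reflexive — not valid.
(D) Dia Box p -> Box p is the dual of axiom 5; it is valid on a frame exactly when R is euclidean. R is not euclidean, so not valid.
(E) Box p -> Dia p is axiom D; it is valid on a frame exactly when R is serial. R is serial, so valid.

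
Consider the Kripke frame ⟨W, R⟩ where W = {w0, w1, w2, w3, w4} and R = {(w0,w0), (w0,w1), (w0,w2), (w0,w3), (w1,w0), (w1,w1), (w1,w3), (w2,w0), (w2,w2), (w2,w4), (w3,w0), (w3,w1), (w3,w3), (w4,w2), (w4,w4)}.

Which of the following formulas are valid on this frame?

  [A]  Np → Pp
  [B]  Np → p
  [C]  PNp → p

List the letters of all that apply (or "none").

R is reflexive: each world relates to itself.
R is symmetric: every R-edge is matched by its reverse.
R is serial: every world has an R-successor.
(A) axiom D: valid iff R is serial. R is serial — valid.
(B) Np → p (axiom T) characterises the reflexive frames. R is reflexive — valid.
(C) PNp → p is the dual of axiom B; it is valid on a frame exactly when R is symmetric. R is symmetric, so valid.

A, B, C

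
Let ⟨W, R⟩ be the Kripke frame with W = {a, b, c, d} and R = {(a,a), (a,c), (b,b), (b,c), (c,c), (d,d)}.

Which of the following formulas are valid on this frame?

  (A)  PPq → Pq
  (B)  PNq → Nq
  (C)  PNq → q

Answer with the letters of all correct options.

A

R is not symmetric: a R c but not c R a.
R is transitive: R is closed under composition.
R is not euclidean: a R c and a R a but not c R a.
(A) PPq → Pq is the dual of axiom 4; it is valid on a frame exactly when R is transitive. R is transitive, so valid.
(B) PNq → Nq is the dual of axiom 5; it is valid on a frame exactly when R is euclidean. R is not euclidean, so not valid.
(C) PNq → q (the dual of axiom B) characterises the symmetric frames. R is not symmetric — not valid.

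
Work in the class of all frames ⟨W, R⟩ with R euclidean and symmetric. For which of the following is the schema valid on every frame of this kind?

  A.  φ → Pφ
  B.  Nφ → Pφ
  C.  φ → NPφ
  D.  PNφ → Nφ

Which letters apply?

A symmetric euclidean relation is transitive (uRv and vRw give vRu by symmetry, then uRw by the euclidean condition, applied at v).
(A) φ → Pφ is the dual of axiom T; it is valid on a frame exactly when R is reflexive. Such an R need not be reflexive, so not valid.
(B) axiom D: valid iff R is serial. Such an R need not be serial — not valid.
(C) φ → NPφ is axiom B, which corresponds to symmetry. Every such R is symmetric — valid.
(D) PNφ → Nφ (the dual of axiom 5) characterises the euclidean frames. Every such R is euclidean — valid.

C, D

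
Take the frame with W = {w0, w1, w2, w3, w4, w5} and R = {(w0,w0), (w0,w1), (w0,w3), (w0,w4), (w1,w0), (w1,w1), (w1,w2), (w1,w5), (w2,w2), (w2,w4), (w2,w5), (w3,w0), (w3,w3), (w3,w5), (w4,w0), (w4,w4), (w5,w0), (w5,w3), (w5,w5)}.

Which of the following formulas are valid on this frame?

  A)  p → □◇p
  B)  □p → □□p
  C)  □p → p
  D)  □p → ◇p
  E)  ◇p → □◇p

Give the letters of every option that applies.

C, D

R is reflexive: each world relates to itself.
R is not symmetric: w1 R w2 but not w2 R w1.
R is not transitive: w0 R w1 and w1 R w2 but not w0 R w2.
R is not euclidean: w0 R w1 and w0 R w3 but not w1 R w3.
R is serial: every world has an R-successor.
(A) p → □◇p (axiom B) characterises the symmetric frames. R is not symmetric — not valid.
(B) □p → □□p (axiom 4) characterises the transitive frames. R is not transitive — not valid.
(C) axiom T: valid iff R is reflexive. R is reflexive — valid.
(D) □p → ◇p is axiom D, which corresponds to seriality. R is serial — valid.
(E) ◇p → □◇p (axiom 5) characterises the euclidean frames. R is not euclidean — not valid.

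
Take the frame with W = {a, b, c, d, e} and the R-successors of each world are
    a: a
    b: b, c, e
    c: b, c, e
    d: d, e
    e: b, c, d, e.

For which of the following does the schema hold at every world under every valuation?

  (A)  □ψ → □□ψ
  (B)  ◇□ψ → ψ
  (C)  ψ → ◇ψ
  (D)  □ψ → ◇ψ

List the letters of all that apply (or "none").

R is reflexive: each world relates to itself.
R is symmetric: every R-edge is matched by its reverse.
R is not transitive: b R e and e R d but not b R d.
R is serial: every world has an R-successor.
(A) □ψ → □□ψ (axiom 4) characterises the transitive frames. R is not transitive — not valid.
(B) ◇□ψ → ψ is the dual of axiom B, which corresponds to symmetry. R is symmetric — valid.
(C) ψ → ◇ψ is the dual of axiom T, which corresponds to reflexivity. R is reflexive — valid.
(D) □ψ → ◇ψ is axiom D; it is valid on a frame exactly when R is serial. R is serial, so valid.

B, C, D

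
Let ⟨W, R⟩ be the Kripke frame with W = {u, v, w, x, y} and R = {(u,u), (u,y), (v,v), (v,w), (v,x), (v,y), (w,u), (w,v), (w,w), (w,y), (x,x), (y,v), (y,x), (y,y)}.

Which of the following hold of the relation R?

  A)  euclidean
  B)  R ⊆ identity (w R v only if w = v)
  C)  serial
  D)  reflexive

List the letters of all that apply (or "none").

(A) not euclidean: u R y and u R u but not y R u.
(B) not ⊆ identity: u R y with u ≠ y.
(C) serial: every world has an R-successor.
(D) reflexive: each world relates to itself.

C, D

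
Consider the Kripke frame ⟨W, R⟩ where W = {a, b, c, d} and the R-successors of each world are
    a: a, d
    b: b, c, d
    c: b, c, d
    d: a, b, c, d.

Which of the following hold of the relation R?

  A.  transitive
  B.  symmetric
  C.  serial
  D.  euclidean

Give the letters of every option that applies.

(A) not transitive: a R d and d R b but not a R b.
(B) symmetric: every R-edge is matched by its reverse.
(C) serial: every world has an R-successor.
(D) not euclidean: d R a and d R b but not a R b.

B, C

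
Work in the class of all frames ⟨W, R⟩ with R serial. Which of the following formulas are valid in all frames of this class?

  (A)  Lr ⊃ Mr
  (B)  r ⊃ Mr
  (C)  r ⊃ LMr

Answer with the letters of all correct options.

A

(A) Lr ⊃ Mr (axiom D) characterises the serial frames. Every such R is serial — valid.
(B) r ⊃ Mr is the dual of axiom T, which corresponds to reflexivity. Such an R need not be reflexive — not valid.
(C) r ⊃ LMr (axiom B) characterises the symmetric frames. Such an R need not be symmetric — not valid.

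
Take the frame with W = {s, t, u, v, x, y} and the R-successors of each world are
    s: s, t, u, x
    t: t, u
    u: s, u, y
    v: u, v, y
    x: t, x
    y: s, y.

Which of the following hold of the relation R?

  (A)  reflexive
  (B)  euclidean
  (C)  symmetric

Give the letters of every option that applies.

A

(A) reflexive: each world relates to itself.
(B) not euclidean: s R t and s R s but not t R s.
(C) not symmetric: s R t but not t R s.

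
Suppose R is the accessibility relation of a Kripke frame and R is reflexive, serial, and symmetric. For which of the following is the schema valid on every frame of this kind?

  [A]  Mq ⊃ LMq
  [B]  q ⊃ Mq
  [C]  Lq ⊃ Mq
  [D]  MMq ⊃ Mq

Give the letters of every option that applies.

(A) Mq ⊃ LMq (axiom 5) characterises the euclidean frames. Such an R need not be euclidean — not valid.
(B) q ⊃ Mq (the dual of axiom T) characterises the reflexive frames. Every such R is reflexive — valid.
(C) Lq ⊃ Mq (axiom D) characterises the serial frames. Every such R is serial — valid.
(D) MMq ⊃ Mq is the dual of axiom 4; it is valid on a frame exactly when R is transitive. Such an R need not be transitive, so not valid.

B, C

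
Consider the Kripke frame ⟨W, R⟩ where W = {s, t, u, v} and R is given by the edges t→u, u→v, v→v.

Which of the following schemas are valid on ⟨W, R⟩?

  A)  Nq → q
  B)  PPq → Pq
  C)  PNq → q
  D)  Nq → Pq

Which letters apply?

R is not reflexive: not s R s.
R is not symmetric: t R u but not u R t.
R is not transitive: t R u and u R v but not t R v.
R is not serial: s has no R-successor.
(A) Nq → q is axiom T, which corresponds to reflexivity. R is not reflexive — not valid.
(B) the dual of axiom 4: valid iff R is transitive. R is not transitive — not valid.
(C) PNq → q (the dual of axiom B) characterises the symmetric frames. R is not symmetric — not valid.
(D) Nq → Pq is axiom D, which corresponds to seriality. R is not serial — not valid.

none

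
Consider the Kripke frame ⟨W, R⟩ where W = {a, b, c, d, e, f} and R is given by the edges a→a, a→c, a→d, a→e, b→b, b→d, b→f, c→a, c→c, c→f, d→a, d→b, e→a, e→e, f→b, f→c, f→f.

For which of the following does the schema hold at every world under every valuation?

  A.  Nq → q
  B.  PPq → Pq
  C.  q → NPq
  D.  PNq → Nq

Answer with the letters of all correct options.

C

R is not reflexive: not d R d.
R is symmetric: every R-edge is matched by its reverse.
R is not transitive: a R c and c R f but not a R f.
R is not euclidean: a R c and a R d but not c R d.
(A) Nq → q is axiom T, which corresponds to reflexivity. R is not reflexive — not valid.
(B) the dual of axiom 4: valid iff R is transitive. R is not transitive — not valid.
(C) q → NPq is axiom B; it is valid on a frame exactly when R is symmetric. R is symmetric, so valid.
(D) the dual of axiom 5: valid iff R is euclidean. R is not euclidean — not valid.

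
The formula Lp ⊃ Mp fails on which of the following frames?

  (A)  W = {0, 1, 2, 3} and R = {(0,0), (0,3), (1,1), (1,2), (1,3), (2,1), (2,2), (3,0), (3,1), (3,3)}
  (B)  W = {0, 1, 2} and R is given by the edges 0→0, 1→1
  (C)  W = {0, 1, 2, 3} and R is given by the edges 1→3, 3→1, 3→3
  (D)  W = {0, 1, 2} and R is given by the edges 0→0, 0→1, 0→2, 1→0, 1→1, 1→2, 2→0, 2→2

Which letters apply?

B, C

The schema Lp ⊃ Mp is axiom D; it is valid on a frame iff R is serial.
(A) R is serial (every world has an R-successor), so the schema is valid here.
(B) R is not serial (2 has no R-successor), so the schema fails here.
(C) R is not serial (0 has no R-successor), so the schema fails here.
(D) R is serial (every world has an R-successor), so the schema is valid here.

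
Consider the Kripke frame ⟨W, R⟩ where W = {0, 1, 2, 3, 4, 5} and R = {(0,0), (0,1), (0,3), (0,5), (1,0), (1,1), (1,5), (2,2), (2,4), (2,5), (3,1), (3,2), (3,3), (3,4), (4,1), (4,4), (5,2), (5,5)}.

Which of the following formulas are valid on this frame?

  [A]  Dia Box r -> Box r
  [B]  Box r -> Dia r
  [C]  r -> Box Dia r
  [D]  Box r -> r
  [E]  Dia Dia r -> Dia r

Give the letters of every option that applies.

R is reflexive: each world relates to itself.
R is not symmetric: 0 R 3 but not 3 R 0.
R is not transitive: 0 R 3 and 3 R 2 but not 0 R 2.
R is not euclidean: 0 R 1 and 0 R 3 but not 1 R 3.
R is serial: every world has an R-successor.
(A) Dia Box r -> Box r (the dual of axiom 5) characterises the euclidean frames. R is not euclidean — not valid.
(B) Box r -> Dia r is axiom D, which corresponds to seriality. R is serial — valid.
(C) r -> Box Dia r is axiom B; it is valid on a frame exactly when R is symmetric. R is not symmetric, so not valid.
(D) Box r -> r is axiom T; it is valid on a frame exactly when R is reflexive. R is reflexive, so valid.
(E) Dia Dia r -> Dia r (the dual of axiom 4) characterises the transitive frames. R is not transitive — not valid.

B, D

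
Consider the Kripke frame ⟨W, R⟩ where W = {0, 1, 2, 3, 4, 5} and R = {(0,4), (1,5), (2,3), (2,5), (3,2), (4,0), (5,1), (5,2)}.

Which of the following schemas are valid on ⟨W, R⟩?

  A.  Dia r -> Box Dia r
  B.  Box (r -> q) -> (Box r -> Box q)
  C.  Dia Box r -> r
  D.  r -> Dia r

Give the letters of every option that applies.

B, C

R is not reflexive: not 0 R 0.
R is symmetric: every R-edge is matched by its reverse.
R is not euclidean: 2 R 3 and 2 R 5 but not 3 R 5.
(A) Dia r -> Box Dia r (axiom 5) characterises the euclidean frames. R is not euclidean — not valid.
(B) this is just K, valid on every normal frame.
(C) Dia Box r -> r (the dual of axiom B) characterises the symmetric frames. R is symmetric — valid.
(D) r -> Dia r is the dual of axiom T, which corresponds to reflexivity. R is not reflexive — not valid.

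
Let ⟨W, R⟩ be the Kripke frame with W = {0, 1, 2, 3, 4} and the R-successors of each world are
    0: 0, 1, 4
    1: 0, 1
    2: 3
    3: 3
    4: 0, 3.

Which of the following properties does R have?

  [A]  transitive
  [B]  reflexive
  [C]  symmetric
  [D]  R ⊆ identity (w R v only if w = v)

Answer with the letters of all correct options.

(A) not transitive: 0 R 4 and 4 R 3 but not 0 R 3.
(B) not reflexive: not 2 R 2.
(C) not symmetric: 2 R 3 but not 3 R 2.
(D) not ⊆ identity: 0 R 1 with 0 ≠ 1.

none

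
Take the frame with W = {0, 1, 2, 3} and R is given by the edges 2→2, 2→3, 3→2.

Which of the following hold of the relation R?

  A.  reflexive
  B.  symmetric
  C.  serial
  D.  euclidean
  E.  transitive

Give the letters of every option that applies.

(A) not reflexive: not 0 R 0.
(B) symmetric: every R-edge is matched by its reverse.
(C) not serial: 0 has no R-successor.
(D) not euclidean: 2 R 3 and 2 R 3 but not 3 R 3.
(E) not transitive: 3 R 2 and 2 R 3 but not 3 R 3.

B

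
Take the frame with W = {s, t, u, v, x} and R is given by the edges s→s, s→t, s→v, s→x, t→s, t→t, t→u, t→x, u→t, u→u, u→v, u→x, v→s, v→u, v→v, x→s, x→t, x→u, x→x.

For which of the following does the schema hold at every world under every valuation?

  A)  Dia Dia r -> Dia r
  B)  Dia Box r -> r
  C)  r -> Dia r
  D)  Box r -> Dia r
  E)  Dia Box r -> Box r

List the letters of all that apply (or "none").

R is reflexive: each world relates to itself.
R is symmetric: every R-edge is matched by its reverse.
R is not transitive: s R t and t R u but not s R u.
R is not euclidean: s R t and s R v but not t R v.
R is serial: every world has an R-successor.
(A) Dia Dia r -> Dia r is the dual of axiom 4; it is valid on a frame exactly when R is transitive. R is not transitive, so not valid.
(B) Dia Box r -> r is the dual of axiom B, which corresponds to symmetry. R is symmetric — valid.
(C) r -> Dia r (the dual of axiom T) characterises the reflexive frames. R is reflexive — valid.
(D) Box r -> Dia r is axiom D, which corresponds to seriality. R is serial — valid.
(E) Dia Box r -> Box r (the dual of axiom 5) characterises the euclidean frames. R is not euclidean — not valid.

B, C, D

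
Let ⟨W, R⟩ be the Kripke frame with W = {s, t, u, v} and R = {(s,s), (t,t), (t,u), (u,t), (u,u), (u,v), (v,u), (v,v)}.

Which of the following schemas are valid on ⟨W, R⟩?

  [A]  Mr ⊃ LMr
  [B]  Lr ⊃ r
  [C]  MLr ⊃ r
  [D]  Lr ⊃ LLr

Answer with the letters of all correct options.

B, C

R is reflexive: each world relates to itself.
R is symmetric: every R-edge is matched by its reverse.
R is not transitive: t R u and u R v but not t R v.
R is not euclidean: u R t and u R v but not t R v.
(A) axiom 5: valid iff R is euclidean. R is not euclidean — not valid.
(B) Lr ⊃ r is axiom T; it is valid on a frame exactly when R is reflexive. R is reflexive, so valid.
(C) the dual of axiom B: valid iff R is symmetric. R is symmetric — valid.
(D) axiom 4: valid iff R is transitive. R is not transitive — not valid.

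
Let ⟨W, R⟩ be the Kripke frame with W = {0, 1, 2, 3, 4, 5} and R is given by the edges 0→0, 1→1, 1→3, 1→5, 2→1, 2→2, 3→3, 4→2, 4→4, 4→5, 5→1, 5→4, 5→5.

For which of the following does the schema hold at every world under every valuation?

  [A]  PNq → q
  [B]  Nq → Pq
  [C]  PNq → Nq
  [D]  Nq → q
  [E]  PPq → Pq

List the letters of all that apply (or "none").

R is reflexive: each world relates to itself.
R is not symmetric: 1 R 3 but not 3 R 1.
R is not transitive: 1 R 5 and 5 R 4 but not 1 R 4.
R is not euclidean: 1 R 3 and 1 R 1 but not 3 R 1.
R is serial: every world has an R-successor.
(A) PNq → q is the dual of axiom B; it is valid on a frame exactly when R is symmetric. R is not symmetric, so not valid.
(B) Nq → Pq (axiom D) characterises the serial frames. R is serial — valid.
(C) PNq → Nq is the dual of axiom 5, which corresponds to the euclidean property. R is not euclidean — not valid.
(D) Nq → q is axiom T; it is valid on a frame exactly when R is reflexive. R is reflexive, so valid.
(E) PPq → Pq (the dual of axiom 4) characterises the transitive frames. R is not transitive — not valid.

B, D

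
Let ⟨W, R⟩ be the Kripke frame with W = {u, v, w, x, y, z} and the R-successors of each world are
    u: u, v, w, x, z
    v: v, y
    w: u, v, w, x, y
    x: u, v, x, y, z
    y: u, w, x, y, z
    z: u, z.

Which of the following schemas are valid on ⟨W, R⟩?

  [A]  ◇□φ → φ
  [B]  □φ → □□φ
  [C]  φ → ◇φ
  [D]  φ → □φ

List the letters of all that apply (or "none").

C

R is reflexive: each world relates to itself.
R is not symmetric: u R v but not v R u.
R is not transitive: u R v and v R y but not u R y.
R is not a subset of the identity: u R v with u ≠ v.
(A) ◇□φ → φ is the dual of axiom B, which corresponds to symmetry. R is not symmetric — not valid.
(B) □φ → □□φ is axiom 4; it is valid on a frame exactly when R is transitive. R is not transitive, so not valid.
(C) the dual of axiom T: valid iff R is reflexive. R is reflexive — valid.
(D) φ → □φ is equivalent to ◇p→p; it holds exactly when R ⊆ identity. Here R ⊄ identity — not valid.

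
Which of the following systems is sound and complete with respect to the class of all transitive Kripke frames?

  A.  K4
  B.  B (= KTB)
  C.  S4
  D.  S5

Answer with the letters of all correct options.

(A) K4 is determined by exactly this class.
(B) B (= KTB) is determined by the class of reflexive and symmetric frames.
(C) S4 is determined by the class of reflexive and transitive frames.
(D) S5 is determined by the class of reflexive, symmetric, and transitive frames.

A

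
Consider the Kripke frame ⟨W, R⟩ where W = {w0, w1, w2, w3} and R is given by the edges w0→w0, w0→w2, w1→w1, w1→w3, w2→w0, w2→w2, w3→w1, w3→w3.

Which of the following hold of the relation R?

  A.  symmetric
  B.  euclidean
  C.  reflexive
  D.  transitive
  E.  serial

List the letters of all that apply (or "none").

(A) symmetric: every R-edge is matched by its reverse.
(B) euclidean: any two R-successors of the same world are R-related.
(C) reflexive: each world relates to itself.
(D) transitive: R is closed under composition.
(E) serial: every world has an R-successor.

A, B, C, D, E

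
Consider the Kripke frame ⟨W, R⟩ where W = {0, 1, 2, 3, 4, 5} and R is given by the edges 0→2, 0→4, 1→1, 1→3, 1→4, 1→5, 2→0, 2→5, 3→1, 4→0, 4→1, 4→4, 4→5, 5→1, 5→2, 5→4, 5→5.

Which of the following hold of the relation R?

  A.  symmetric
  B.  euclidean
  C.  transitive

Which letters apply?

(A) symmetric: every R-edge is matched by its reverse.
(B) not euclidean: 0 R 2 and 0 R 4 but not 2 R 4.
(C) not transitive: 0 R 2 and 2 R 0 but not 0 R 0.

A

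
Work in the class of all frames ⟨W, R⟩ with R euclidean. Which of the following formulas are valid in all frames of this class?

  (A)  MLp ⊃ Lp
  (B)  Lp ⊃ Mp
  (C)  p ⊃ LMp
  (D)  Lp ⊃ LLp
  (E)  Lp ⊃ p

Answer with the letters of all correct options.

(A) MLp ⊃ Lp is the dual of axiom 5; it is valid on a frame exactly when R is euclidean. Every such R is euclidean, so valid.
(B) Lp ⊃ Mp (axiom D) characterises the serial frames. Such an R need not be serial — not valid.
(C) p ⊃ LMp is axiom B; it is valid on a frame exactly when R is symmetric. Such an R need not be symmetric, so not valid.
(D) Lp ⊃ LLp (axiom 4) characterises the transitive frames. Such an R need not be transitive — not valid.
(E) axiom T: valid iff R is reflexive. Such an R need not be reflexive — not valid.

A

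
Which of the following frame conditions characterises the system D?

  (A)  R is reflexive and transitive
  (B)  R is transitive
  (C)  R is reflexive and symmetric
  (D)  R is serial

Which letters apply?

(A) this class determines S4, not D.
(B) this class determines K4, not D.
(C) this class determines B (= KTB), not D.
(D) D is sound and complete for exactly this class.

D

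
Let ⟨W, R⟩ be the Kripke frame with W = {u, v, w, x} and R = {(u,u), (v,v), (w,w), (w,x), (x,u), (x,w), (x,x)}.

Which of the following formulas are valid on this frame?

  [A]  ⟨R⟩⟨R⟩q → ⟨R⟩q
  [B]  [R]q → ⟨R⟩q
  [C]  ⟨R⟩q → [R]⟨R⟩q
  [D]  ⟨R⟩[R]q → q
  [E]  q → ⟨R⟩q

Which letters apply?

R is reflexive: each world relates to itself.
R is not symmetric: x R u but not u R x.
R is not transitive: w R x and x R u but not w R u.
R is not euclidean: x R u and x R w but not u R w.
R is serial: every world has an R-successor.
(A) ⟨R⟩⟨R⟩q → ⟨R⟩q is the dual of axiom 4, which corresponds to transitivity. R is not transitive — not valid.
(B) [R]q → ⟨R⟩q is axiom D; it is valid on a frame exactly when R is serial. R is serial, so valid.
(C) ⟨R⟩q → [R]⟨R⟩q (axiom 5) characterises the euclidean frames. R is not euclidean — not valid.
(D) ⟨R⟩[R]q → q is the dual of axiom B; it is valid on a frame exactly when R is symmetric. R is not symmetric, so not valid.
(E) q → ⟨R⟩q (the dual of axiom T) characterises the reflexive frames. R is reflexive — valid.

B, E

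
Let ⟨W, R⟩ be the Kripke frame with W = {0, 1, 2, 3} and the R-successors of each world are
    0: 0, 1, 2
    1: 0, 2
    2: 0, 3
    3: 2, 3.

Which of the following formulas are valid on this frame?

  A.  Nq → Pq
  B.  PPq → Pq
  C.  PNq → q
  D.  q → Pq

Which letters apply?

A

R is not reflexive: not 1 R 1.
R is not symmetric: 1 R 2 but not 2 R 1.
R is not transitive: 0 R 2 and 2 R 3 but not 0 R 3.
R is serial: every world has an R-successor.
(A) axiom D: valid iff R is serial. R is serial — valid.
(B) PPq → Pq is the dual of axiom 4, which corresponds to transitivity. R is not transitive — not valid.
(C) PNq → q (the dual of axiom B) characterises the symmetric frames. R is not symmetric — not valid.
(D) q → Pq is the dual of axiom T; it is valid on a frame exactly when R is reflexive. R is not reflexive, so not valid.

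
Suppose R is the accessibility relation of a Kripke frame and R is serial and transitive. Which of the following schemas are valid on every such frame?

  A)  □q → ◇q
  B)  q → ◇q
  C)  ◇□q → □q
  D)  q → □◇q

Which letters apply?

A

(A) □q → ◇q is axiom D; it is valid on a frame exactly when R is serial. Every such R is serial, so valid.
(B) q → ◇q is the dual of axiom T, which corresponds to reflexivity. Such an R need not be reflexive — not valid.
(C) ◇□q → □q is the dual of axiom 5; it is valid on a frame exactly when R is euclidean. Such an R need not be euclidean, so not valid.
(D) q → □◇q is axiom B, which corresponds to symmetry. Such an R need not be symmetric — not valid.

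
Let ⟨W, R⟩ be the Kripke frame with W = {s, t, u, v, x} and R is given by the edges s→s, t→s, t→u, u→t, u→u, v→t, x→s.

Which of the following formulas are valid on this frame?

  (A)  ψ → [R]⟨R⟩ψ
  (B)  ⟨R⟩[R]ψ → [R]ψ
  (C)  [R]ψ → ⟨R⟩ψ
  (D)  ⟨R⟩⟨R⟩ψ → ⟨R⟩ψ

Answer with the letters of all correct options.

R is not symmetric: t R s but not s R t.
R is not transitive: t R u and u R t but not t R t.
R is not euclidean: t R s and t R u but not s R u.
R is serial: every world has an R-successor.
(A) axiom B: valid iff R is symmetric. R is not symmetric — not valid.
(B) ⟨R⟩[R]ψ → [R]ψ is the dual of axiom 5; it is valid on a frame exactly when R is euclidean. R is not euclidean, so not valid.
(C) axiom D: valid iff R is serial. R is serial — valid.
(D) ⟨R⟩⟨R⟩ψ → ⟨R⟩ψ is the dual of axiom 4; it is valid on a frame exactly when R is transitive. R is not transitive, so not valid.

C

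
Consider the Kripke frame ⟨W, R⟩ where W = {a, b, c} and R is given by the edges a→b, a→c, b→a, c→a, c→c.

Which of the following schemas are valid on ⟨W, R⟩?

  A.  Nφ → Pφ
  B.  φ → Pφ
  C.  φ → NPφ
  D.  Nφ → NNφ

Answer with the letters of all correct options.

A, C

R is not reflexive: not a R a.
R is symmetric: every R-edge is matched by its reverse.
R is not transitive: a R b and b R a but not a R a.
R is serial: every world has an R-successor.
(A) axiom D: valid iff R is serial. R is serial — valid.
(B) φ → Pφ is the dual of axiom T; it is valid on a frame exactly when R is reflexive. R is not reflexive, so not valid.
(C) φ → NPφ (axiom B) characterises the symmetric frames. R is symmetric — valid.
(D) Nφ → NNφ is axiom 4; it is valid on a frame exactly when R is transitive. R is not transitive, so not valid.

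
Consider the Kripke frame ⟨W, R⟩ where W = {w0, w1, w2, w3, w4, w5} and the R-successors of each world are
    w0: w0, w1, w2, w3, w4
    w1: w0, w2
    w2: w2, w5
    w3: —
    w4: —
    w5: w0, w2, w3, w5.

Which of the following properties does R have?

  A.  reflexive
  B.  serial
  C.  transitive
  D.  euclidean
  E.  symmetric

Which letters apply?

(A) not reflexive: not w1 R w1.
(B) not serial: w3 has no R-successor.
(C) not transitive: w0 R w2 and w2 R w5 but not w0 R w5.
(D) not euclidean: w0 R w1 and w0 R w3 but not w1 R w3.
(E) not symmetric: w0 R w2 but not w2 R w0.

none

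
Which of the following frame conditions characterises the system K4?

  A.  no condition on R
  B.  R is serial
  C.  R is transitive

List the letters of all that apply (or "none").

(A) this class determines K, not K4.
(B) this class determines D, not K4.
(C) K4 is sound and complete for exactly this class.

C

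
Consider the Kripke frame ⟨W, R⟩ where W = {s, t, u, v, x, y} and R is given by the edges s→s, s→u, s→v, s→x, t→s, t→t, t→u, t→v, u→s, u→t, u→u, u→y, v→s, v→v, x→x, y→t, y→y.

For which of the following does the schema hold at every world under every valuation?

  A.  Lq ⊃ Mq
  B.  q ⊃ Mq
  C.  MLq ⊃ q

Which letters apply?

R is reflexive: each world relates to itself.
R is not symmetric: s R x but not x R s.
R is serial: every world has an R-successor.
(A) Lq ⊃ Mq is axiom D; it is valid on a frame exactly when R is serial. R is serial, so valid.
(B) q ⊃ Mq is the dual of axiom T; it is valid on a frame exactly when R is reflexive. R is reflexive, so valid.
(C) the dual of axiom B: valid iff R is symmetric. R is not symmetric — not valid.

A, B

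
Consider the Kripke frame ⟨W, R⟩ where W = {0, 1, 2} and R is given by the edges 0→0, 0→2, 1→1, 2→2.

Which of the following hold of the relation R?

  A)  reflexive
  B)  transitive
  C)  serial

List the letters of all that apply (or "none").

A, B, C

(A) reflexive: each world relates to itself.
(B) transitive: R is closed under composition.
(C) serial: every world has an R-successor.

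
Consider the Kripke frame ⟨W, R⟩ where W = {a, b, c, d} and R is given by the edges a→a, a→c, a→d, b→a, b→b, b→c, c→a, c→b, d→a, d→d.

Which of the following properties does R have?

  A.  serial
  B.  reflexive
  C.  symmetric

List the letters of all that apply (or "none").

A

(A) serial: every world has an R-successor.
(B) not reflexive: not c R c.
(C) not symmetric: b R a but not a R b.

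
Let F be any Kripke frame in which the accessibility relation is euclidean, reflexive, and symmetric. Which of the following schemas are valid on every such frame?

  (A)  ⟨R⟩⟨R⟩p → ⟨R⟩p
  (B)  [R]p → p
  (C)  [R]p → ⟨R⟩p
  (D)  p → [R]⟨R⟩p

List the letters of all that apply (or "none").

A, B, C, D

A relation that is euclidean, reflexive, and symmetric is also serial and transitive.
(A) ⟨R⟩⟨R⟩p → ⟨R⟩p is the dual of axiom 4; it is valid on a frame exactly when R is transitive. Every such R is transitive, so valid.
(B) [R]p → p (axiom T) characterises the reflexive frames. Every such R is reflexive — valid.
(C) [R]p → ⟨R⟩p is axiom D; it is valid on a frame exactly when R is serial. Every such R is serial, so valid.
(D) axiom B: valid iff R is symmetric. Every such R is symmetric — valid.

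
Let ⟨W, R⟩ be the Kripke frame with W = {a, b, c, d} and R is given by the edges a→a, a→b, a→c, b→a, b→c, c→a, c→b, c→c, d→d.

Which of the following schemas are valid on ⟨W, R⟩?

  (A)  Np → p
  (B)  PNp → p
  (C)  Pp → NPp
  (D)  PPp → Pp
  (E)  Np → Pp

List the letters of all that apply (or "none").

R is not reflexive: not b R b.
R is symmetric: every R-edge is matched by its reverse.
R is not transitive: b R a and a R b but not b R b.
R is not euclidean: a R b and a R b but not b R b.
R is serial: every world has an R-successor.
(A) Np → p is axiom T; it is valid on a frame exactly when R is reflexive. R is not reflexive, so not valid.
(B) the dual of axiom B: valid iff R is symmetric. R is symmetric — valid.
(C) Pp → NPp (axiom 5) characterises the euclidean frames. R is not euclidean — not valid.
(D) PPp → Pp (the dual of axiom 4) characterises the transitive frames. R is not transitive — not valid.
(E) Np → Pp (axiom D) characterises the serial frames. R is serial — valid.

B, E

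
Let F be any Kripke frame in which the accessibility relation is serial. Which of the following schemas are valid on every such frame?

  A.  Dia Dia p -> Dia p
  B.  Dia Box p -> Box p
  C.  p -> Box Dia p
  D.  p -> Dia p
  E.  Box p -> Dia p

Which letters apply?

E

(A) the dual of axiom 4: valid iff R is transitive. Such an R need not be transitive — not valid.
(B) Dia Box p -> Box p is the dual of axiom 5; it is valid on a frame exactly when R is euclidean. Such an R need not be euclidean, so not valid.
(C) p -> Box Dia p (axiom B) characterises the symmetric frames. Such an R need not be symmetric — not valid.
(D) p -> Dia p (the dual of axiom T) characterises the reflexive frames. Such an R need not be reflexive — not valid.
(E) Box p -> Dia p (axiom D) characterises the serial frames. Every such R is serial — valid.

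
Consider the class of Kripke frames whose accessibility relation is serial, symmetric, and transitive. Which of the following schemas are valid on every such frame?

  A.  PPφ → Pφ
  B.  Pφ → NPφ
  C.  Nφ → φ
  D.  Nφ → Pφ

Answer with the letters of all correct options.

A, B, C, D

A serial symmetric transitive relation is reflexive (take any v with uRv; symmetry gives vRu and transitivity gives uRu), hence an equivalence relation.
(A) PPφ → Pφ (the dual of axiom 4) characterises the transitive frames. Every such R is transitive — valid.
(B) Pφ → NPφ (axiom 5) characterises the euclidean frames. Every such R is euclidean — valid.
(C) Nφ → φ is axiom T, which corresponds to reflexivity. Every such R is reflexive — valid.
(D) axiom D: valid iff R is serial. Every such R is serial — valid.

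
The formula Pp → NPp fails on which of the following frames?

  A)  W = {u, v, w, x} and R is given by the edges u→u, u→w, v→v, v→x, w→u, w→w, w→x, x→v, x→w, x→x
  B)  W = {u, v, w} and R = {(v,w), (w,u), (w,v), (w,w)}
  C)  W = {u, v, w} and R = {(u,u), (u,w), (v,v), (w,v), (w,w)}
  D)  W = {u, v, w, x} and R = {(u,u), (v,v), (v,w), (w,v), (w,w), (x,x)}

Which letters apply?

A, B, C

The schema Pp → NPp is axiom 5; it is valid on a frame iff R is euclidean.
(A) R is not euclidean (w R u and w R x but not u R x), so the schema fails here.
(B) R is not euclidean (w R u and w R v but not u R v), so the schema fails here.
(C) R is not euclidean (u R w and u R u but not w R u), so the schema fails here.
(D) R is euclidean (any two R-successors of the same world are R-related), so the schema is valid here.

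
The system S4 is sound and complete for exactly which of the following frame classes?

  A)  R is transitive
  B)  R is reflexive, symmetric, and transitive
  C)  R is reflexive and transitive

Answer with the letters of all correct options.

C

(A) this class determines K4, not S4.
(B) this class determines S5, not S4.
(C) S4 is sound and complete for exactly this class.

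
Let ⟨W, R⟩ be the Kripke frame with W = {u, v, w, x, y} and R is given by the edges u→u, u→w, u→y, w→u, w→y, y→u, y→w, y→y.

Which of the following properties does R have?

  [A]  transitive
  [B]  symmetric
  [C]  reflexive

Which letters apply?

(A) not transitive: w R u and u R w but not w R w.
(B) symmetric: every R-edge is matched by its reverse.
(C) not reflexive: not v R v.

B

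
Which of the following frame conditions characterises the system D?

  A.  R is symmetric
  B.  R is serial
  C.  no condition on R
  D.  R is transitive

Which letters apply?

B

(A) this class determines KB, not D.
(B) D is sound and complete for exactly this class.
(C) this class determines K, not D.
(D) this class determines K4, not D.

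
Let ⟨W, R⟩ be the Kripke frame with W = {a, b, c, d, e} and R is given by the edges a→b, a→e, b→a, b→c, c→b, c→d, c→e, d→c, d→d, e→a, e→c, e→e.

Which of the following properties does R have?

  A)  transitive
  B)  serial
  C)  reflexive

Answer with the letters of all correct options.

B

(A) not transitive: a R b and b R a but not a R a.
(B) serial: every world has an R-successor.
(C) not reflexive: not a R a.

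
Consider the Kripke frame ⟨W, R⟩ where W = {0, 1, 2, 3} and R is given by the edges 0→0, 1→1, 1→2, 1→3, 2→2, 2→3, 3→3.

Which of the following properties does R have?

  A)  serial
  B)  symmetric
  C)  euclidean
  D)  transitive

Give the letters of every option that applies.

(A) serial: every world has an R-successor.
(B) not symmetric: 1 R 2 but not 2 R 1.
(C) not euclidean: 1 R 2 and 1 R 1 but not 2 R 1.
(D) transitive: R is closed under composition.

A, D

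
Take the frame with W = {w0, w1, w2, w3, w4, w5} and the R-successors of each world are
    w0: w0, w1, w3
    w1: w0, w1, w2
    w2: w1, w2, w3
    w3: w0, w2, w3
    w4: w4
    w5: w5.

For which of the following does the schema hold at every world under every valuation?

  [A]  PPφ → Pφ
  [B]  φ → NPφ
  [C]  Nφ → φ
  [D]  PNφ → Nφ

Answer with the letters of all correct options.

R is reflexive: each world relates to itself.
R is symmetric: every R-edge is matched by its reverse.
R is not transitive: w0 R w1 and w1 R w2 but not w0 R w2.
R is not euclidean: w0 R w1 and w0 R w3 but not w1 R w3.
(A) PPφ → Pφ (the dual of axiom 4) characterises the transitive frames. R is not transitive — not valid.
(B) φ → NPφ (axiom B) characterises the symmetric frames. R is symmetric — valid.
(C) Nφ → φ is axiom T, which corresponds to reflexivity. R is reflexive — valid.
(D) PNφ → Nφ is the dual of axiom 5; it is valid on a frame exactly when R is euclidean. R is not euclidean, so not valid.

B, C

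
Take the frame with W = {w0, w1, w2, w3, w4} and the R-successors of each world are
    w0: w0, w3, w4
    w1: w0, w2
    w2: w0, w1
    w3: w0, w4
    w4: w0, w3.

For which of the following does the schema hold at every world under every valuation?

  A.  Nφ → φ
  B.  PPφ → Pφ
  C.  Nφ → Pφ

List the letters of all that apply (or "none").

R is not reflexive: not w1 R w1.
R is not transitive: w1 R w0 and w0 R w3 but not w1 R w3.
R is serial: every world has an R-successor.
(A) Nφ → φ (axiom T) characterises the reflexive frames. R is not reflexive — not valid.
(B) PPφ → Pφ (the dual of axiom 4) characterises the transitive frames. R is not transitive — not valid.
(C) axiom D: valid iff R is serial. R is serial — valid.

C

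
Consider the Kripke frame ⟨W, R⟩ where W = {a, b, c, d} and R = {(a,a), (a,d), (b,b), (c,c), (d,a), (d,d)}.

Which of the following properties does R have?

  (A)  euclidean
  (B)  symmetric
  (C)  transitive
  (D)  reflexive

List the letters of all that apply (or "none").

A, B, C, D

(A) euclidean: any two R-successors of the same world are R-related.
(B) symmetric: every R-edge is matched by its reverse.
(C) transitive: R is closed under composition.
(D) reflexive: each world relates to itself.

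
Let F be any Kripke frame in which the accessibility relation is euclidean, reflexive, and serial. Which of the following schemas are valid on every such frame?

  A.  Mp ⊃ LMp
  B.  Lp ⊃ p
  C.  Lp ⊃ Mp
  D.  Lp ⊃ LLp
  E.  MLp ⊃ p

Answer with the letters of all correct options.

A relation that is euclidean, reflexive, and serial is also symmetric and transitive.
(A) Mp ⊃ LMp is axiom 5; it is valid on a frame exactly when R is euclidean. Every such R is euclidean, so valid.
(B) Lp ⊃ p (axiom T) characterises the reflexive frames. Every such R is reflexive — valid.
(C) Lp ⊃ Mp (axiom D) characterises the serial frames. Every such R is serial — valid.
(D) axiom 4: valid iff R is transitive. Every such R is transitive — valid.
(E) MLp ⊃ p is the dual of axiom B; it is valid on a frame exactly when R is symmetric. Every such R is symmetric, so valid.

A, B, C, D, E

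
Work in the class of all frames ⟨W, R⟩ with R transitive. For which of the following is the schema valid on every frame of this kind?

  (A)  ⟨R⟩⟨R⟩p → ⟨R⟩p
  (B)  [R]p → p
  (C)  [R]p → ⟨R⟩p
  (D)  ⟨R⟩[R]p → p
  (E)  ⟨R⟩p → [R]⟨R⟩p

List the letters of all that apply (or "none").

(A) ⟨R⟩⟨R⟩p → ⟨R⟩p is the dual of axiom 4, which corresponds to transitivity. Every such R is transitive — valid.
(B) [R]p → p (axiom T) characterises the reflexive frames. Such an R need not be reflexive — not valid.
(C) [R]p → ⟨R⟩p (axiom D) characterises the serial frames. Such an R need not be serial — not valid.
(D) ⟨R⟩[R]p → p (the dual of axiom B) characterises the symmetric frames. Such an R need not be symmetric — not valid.
(E) ⟨R⟩p → [R]⟨R⟩p is axiom 5, which corresponds to the euclidean property. Such an R need not be euclidean — not valid.

A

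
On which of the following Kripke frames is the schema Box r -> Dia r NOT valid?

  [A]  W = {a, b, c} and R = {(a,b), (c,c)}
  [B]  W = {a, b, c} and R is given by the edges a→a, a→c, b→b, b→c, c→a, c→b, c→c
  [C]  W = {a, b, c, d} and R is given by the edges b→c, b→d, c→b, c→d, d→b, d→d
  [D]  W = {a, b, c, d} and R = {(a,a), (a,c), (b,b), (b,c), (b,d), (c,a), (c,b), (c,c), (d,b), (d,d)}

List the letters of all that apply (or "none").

A, C

The schema Box r -> Dia r is axiom D; it is valid on a frame iff R is serial.
(A) R is not serial (b has no R-successor), so the schema fails here.
(B) R is serial (every world has an R-successor), so the schema is valid here.
(C) R is not serial (a has no R-successor), so the schema fails here.
(D) R is serial (every world has an R-successor), so the schema is valid here.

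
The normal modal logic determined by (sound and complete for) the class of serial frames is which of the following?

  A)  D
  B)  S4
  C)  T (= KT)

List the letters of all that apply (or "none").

(A) D is determined by exactly this class.
(B) S4 is determined by the class of reflexive and transitive frames.
(C) T (= KT) is determined by the class of reflexive frames.

A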